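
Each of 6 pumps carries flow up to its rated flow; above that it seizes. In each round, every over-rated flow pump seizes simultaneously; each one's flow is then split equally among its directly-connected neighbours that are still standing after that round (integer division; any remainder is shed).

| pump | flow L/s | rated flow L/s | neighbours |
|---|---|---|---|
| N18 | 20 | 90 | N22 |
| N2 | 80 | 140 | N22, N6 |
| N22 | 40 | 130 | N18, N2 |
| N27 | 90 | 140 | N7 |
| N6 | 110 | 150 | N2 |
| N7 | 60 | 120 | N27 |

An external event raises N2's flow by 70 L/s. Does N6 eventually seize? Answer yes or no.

Round 1 — N2 at 150 > 140. N2 seizes.
  N2 sheds 150 L/s to N22, N6: 75 each.
    N22: 40+75 = 115 ≤ 130
    N6: 110+75 = 185 > 150
Round 2 — N6 seizes.
  N6 sheds 185 L/s: no online neighbours, lost.
No further seizures.

yes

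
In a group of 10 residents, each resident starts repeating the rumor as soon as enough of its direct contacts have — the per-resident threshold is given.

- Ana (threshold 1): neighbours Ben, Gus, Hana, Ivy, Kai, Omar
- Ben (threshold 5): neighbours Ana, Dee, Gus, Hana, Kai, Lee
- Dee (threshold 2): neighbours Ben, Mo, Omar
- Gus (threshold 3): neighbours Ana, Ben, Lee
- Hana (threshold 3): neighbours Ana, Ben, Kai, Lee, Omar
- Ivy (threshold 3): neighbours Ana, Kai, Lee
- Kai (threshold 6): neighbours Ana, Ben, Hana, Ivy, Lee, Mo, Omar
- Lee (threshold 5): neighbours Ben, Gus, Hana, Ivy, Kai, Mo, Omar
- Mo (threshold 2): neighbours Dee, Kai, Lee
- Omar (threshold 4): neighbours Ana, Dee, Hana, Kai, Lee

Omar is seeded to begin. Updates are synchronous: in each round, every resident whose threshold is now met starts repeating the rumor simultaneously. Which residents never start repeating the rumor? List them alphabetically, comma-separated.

Round 1 — Omar starts repeating the rumor (initial).
Round 2 — checking thresholds:
  Ana: 1 of 6 neighbours ≥ 1, starts repeating the rumor.
  Dee: 1 of 3 neighbours < 2, below threshold.
  Hana: 1 of 5 neighbours < 3, below threshold.
  Kai: 1 of 7 neighbours < 6, below threshold.
  Lee: 1 of 7 neighbours < 5, below threshold.
Round 3 — no new spreads; cascade stops.

Ben, Dee, Gus, Hana, Ivy, Kai, Lee, Mo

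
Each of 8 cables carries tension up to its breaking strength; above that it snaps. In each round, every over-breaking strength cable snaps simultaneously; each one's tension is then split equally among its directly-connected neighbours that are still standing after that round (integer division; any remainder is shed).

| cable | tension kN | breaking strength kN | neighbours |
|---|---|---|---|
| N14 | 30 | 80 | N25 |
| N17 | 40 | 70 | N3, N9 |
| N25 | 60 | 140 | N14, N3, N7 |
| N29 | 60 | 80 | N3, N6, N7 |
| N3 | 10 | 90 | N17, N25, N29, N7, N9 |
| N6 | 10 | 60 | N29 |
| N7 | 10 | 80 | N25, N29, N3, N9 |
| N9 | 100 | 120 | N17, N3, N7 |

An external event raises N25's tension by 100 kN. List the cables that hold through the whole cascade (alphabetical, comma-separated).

N17, N29, N3, N6, N7, N9

Round 1 — N25 at 160 > 140. N25 snaps.
  N25 sheds 160 kN to N14, N3, N7: 53 each (1 lost).
    N14: 30+53 = 83 > 80
    N3: 10+53 = 63 ≤ 90
    N7: 10+53 = 63 ≤ 80
Round 2 — N14 snaps.
  N14 sheds 83 kN: no online neighbours, lost.
No further breaks.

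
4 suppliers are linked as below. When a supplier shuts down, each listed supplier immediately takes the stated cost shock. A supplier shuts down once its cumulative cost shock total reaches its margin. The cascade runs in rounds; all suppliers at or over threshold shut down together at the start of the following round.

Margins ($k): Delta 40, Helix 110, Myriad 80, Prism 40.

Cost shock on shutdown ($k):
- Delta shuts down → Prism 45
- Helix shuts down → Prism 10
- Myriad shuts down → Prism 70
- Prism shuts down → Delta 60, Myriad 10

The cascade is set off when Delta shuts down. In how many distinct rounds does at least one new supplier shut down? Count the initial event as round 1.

Round 1 — Delta shuts down (initial).
  Prism: +45 → 45 ≥ 40
Round 2 — Prism shuts down.
  Myriad: +10 → 10 < 80
No further shutdowns.

2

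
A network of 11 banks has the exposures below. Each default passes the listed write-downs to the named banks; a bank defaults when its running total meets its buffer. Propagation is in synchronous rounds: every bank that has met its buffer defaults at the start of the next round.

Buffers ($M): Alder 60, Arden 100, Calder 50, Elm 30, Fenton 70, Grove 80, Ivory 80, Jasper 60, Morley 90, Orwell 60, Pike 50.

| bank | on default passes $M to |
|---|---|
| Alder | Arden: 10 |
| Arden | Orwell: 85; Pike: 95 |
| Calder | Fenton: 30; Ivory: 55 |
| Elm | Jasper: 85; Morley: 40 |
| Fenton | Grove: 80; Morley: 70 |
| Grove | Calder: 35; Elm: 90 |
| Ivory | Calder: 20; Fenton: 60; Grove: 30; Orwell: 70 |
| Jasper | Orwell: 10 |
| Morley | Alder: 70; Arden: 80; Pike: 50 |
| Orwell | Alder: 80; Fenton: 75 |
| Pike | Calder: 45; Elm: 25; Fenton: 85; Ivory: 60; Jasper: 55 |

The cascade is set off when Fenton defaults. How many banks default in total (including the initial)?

10

Round 1 — Fenton defaults (initial).
  Grove: +80 → 80 ≥ 80
  Morley: +70 → 70 < 90
Round 2 — Grove defaults.
  Calder: +35 → 35 < 50
  Elm: +90 → 90 ≥ 30
Round 3 — Elm defaults.
  Jasper: +85 → 85 ≥ 60
  Morley: +40 → 110 ≥ 90
Round 4 — Jasper, Morley default.
  Alder: +70 → 70 ≥ 60
  Arden: +80 → 80 < 100
  Orwell: +10 → 10 < 60
  Pike: +50 → 50 ≥ 50
Round 5 — Alder, Pike default.
  Arden: +10 → 90 < 100
  Calder: +45 → 80 ≥ 50
  Ivory: +60 → 60 < 80
Round 6 — Calder defaults.
  Ivory: +55 → 115 ≥ 80
Round 7 — Ivory defaults.
  Orwell: +70 → 80 ≥ 60
Round 8 — Orwell defaults.
No further defaults.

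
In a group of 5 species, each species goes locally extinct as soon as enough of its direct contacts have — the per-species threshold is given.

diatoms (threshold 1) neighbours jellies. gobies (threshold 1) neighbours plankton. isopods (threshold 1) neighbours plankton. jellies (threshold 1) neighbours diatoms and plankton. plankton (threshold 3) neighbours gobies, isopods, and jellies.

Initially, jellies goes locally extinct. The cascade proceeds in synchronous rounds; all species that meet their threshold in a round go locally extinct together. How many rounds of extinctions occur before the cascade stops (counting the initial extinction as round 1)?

2

Round 1 — jellies goes locally extinct (initial).
Round 2 — checking thresholds:
  diatoms: 1 of 1 neighbours ≥ 1, goes locally extinct.
  plankton: 1 of 3 neighbours < 3, not yet.
Round 3 — no new extinctions; cascade stops.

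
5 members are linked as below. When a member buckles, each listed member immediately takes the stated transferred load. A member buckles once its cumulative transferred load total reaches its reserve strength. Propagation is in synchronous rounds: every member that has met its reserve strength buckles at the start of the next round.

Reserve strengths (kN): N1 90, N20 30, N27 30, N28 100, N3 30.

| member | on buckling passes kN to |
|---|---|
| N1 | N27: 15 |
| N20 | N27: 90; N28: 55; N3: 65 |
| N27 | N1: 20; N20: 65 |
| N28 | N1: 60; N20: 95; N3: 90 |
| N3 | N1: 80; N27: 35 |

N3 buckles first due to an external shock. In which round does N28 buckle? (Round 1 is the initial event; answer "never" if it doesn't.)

never

Round 1 — N3 buckles (initial).
  N1: +80 → 80 < 90
  N27: +35 → 35 ≥ 30
Round 2 — N27 buckles.
  N1: +20 → 100 ≥ 90
  N20: +65 → 65 ≥ 30
Round 3 — N1, N20 buckle.
  N28: +55 → 55 < 100
No further bucklings.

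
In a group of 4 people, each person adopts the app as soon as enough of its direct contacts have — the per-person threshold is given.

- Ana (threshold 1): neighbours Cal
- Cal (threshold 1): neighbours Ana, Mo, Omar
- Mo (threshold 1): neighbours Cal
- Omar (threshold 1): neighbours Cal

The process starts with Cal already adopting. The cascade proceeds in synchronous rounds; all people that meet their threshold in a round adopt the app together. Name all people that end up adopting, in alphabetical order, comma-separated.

Round 1 — Cal adopts the app (initial).
Round 2 — checking thresholds:
  Ana: 1 of 1 neighbours ≥ 1, adopts the app.
  Mo: 1 of 1 neighbours ≥ 1, adopts the app.
  Omar: 1 of 1 neighbours ≥ 1, adopts the app.
Round 3 — no new adoptions; cascade stops.

Ana, Cal, Mo, Omar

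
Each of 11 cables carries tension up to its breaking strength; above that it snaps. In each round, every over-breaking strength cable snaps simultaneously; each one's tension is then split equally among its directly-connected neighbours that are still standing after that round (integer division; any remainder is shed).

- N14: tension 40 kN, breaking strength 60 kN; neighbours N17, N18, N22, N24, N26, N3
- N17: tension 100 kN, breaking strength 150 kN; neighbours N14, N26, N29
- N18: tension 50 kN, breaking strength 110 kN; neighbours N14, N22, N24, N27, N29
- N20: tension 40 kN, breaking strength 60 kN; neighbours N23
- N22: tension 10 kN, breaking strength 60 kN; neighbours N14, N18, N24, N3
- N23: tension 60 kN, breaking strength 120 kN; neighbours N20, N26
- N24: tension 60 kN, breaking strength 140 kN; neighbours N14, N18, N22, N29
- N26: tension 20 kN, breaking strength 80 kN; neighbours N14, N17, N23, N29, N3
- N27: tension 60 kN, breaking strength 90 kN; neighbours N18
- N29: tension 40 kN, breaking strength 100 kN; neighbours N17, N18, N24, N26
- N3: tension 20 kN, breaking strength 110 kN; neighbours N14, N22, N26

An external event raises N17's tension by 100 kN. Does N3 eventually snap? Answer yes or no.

Round 1 — N17 at 200 > 150. N17 snaps.
  N17 sheds 200 kN to N14, N26, N29: 66 each (2 lost).
    N14: 40+66 = 106 > 60
    N26: 20+66 = 86 > 80
    N29: 40+66 = 106 > 100
Round 2 — N14, N26, N29 snap.
  N14 sheds 106 kN to N18, N22, N24, N3: 26 each (2 lost).
    N18: 50+26 = 76 ≤ 110
    N22: 10+26 = 36 ≤ 60
    N24: 60+26 = 86 ≤ 140
    N3: 20+26 = 46 ≤ 110
  N26 sheds 86 kN to N23, N3: 43 each.
    N23: 60+43 = 103 ≤ 120
    N3: 46+43 = 89 ≤ 110
  N29 sheds 106 kN to N18, N24: 53 each.
    N18: 76+53 = 129 > 110
    N24: 86+53 = 139 ≤ 140
Round 3 — N18 snaps.
  N18 sheds 129 kN to N22, N24, N27: 43 each.
    N22: 36+43 = 79 > 60
    N24: 139+43 = 182 > 140
    N27: 60+43 = 103 > 90
Round 4 — N22, N24, N27 snap.
  N22 sheds 79 kN to N3: 79 each.
    N3: 89+79 = 168 > 110
  N24 sheds 182 kN: no online neighbours, lost.
  N27 sheds 103 kN: no online neighbours, lost.
Round 5 — N3 snaps.
  N3 sheds 168 kN: no online neighbours, lost.
No further breaks.

yes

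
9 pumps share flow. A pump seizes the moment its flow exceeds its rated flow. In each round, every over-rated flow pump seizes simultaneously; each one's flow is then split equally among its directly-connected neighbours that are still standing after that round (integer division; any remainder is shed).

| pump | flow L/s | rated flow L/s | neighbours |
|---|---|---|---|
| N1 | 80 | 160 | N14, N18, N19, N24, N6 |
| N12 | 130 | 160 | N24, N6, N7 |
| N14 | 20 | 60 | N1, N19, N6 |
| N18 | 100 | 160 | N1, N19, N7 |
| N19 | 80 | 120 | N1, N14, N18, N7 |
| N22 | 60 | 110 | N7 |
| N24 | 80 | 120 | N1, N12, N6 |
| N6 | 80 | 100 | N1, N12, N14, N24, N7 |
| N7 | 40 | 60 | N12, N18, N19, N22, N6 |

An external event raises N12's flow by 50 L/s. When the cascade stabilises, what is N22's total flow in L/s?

Round 1 — N12 at 180 > 160. N12 seizes.
  N12 sheds 180 L/s to N24, N6, N7: 60 each.
    N24: 80+60 = 140 > 120
    N6: 80+60 = 140 > 100
    N7: 40+60 = 100 > 60
Round 2 — N24, N6, N7 seize.
  N24 sheds 140 L/s to N1: 140 each.
    N1: 80+140 = 220 > 160
  N6 sheds 140 L/s to N1, N14: 70 each.
    N1: 220+70 = 290 > 160
    N14: 20+70 = 90 > 60
  N7 sheds 100 L/s to N18, N19, N22: 33 each (1 lost).
    N18: 100+33 = 133 ≤ 160
    N19: 80+33 = 113 ≤ 120
    N22: 60+33 = 93 ≤ 110
Round 3 — N1, N14 seize.
  N1 sheds 290 L/s to N18, N19: 145 each.
    N18: 133+145 = 278 > 160
    N19: 113+145 = 258 > 120
  N14 sheds 90 L/s to N19: 90 each.
    N19: 258+90 = 348 > 120
Round 4 — N18, N19 seize.
  N18 sheds 278 L/s: no online neighbours, lost.
  N19 sheds 348 L/s: no online neighbours, lost.
No further seizures.

93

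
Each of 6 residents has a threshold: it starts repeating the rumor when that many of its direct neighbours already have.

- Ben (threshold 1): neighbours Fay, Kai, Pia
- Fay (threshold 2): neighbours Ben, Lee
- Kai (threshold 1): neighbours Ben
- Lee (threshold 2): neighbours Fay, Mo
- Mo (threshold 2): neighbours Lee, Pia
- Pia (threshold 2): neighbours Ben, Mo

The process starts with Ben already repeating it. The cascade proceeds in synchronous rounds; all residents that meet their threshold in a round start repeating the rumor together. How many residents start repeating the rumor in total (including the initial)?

2

Round 1 — Ben starts repeating the rumor (initial).
Round 2 — checking thresholds:
  Fay: 1 of 2 neighbours < 2, not yet.
  Kai: 1 of 1 neighbours ≥ 1, starts repeating the rumor.
  Pia: 1 of 2 neighbours < 2, not yet.
Round 3 — no new spreads; cascade stops.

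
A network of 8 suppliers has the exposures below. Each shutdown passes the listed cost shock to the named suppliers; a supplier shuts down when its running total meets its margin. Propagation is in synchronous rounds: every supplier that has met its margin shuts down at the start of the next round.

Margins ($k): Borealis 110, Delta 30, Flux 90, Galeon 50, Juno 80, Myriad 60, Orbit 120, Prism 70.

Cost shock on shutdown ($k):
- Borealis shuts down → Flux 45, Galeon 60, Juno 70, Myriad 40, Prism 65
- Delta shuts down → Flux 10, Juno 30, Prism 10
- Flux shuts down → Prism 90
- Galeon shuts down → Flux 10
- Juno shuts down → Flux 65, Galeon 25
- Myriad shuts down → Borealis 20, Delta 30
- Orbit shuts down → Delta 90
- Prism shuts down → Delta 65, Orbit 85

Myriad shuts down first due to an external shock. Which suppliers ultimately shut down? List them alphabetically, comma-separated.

Delta, Myriad

Round 1 — Myriad shuts down (initial).
  Borealis: +20 → 20 < 110
  Delta: +30 → 30 ≥ 30
Round 2 — Delta shuts down.
  Flux: +10 → 10 < 90
  Juno: +30 → 30 < 80
  Prism: +10 → 10 < 70
No further shutdowns.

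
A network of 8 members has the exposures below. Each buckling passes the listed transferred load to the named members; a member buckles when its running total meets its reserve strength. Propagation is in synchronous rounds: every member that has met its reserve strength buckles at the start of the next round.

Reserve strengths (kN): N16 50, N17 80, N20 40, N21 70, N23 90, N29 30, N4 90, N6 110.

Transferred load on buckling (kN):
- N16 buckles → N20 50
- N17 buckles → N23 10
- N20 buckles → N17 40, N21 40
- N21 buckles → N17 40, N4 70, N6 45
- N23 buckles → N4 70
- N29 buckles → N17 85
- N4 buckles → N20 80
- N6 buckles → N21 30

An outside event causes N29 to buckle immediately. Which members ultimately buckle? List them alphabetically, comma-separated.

Round 1 — N29 buckles (initial).
  N17: +85 → 85 ≥ 80
Round 2 — N17 buckles.
  N23: +10 → 10 < 90
No further bucklings.

N17, N29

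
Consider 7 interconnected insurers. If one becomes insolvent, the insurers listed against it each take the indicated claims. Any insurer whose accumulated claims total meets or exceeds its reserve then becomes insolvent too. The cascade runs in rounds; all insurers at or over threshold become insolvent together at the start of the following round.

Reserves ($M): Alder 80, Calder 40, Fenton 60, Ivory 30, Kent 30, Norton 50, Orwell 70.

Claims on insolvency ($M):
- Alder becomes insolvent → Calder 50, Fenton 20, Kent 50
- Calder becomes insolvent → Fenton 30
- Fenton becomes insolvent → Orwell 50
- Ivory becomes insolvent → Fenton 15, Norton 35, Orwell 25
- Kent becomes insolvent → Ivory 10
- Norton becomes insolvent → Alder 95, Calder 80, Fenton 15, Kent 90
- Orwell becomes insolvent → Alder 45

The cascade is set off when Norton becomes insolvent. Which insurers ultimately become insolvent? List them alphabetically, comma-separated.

Alder, Calder, Fenton, Kent, Norton

Round 1 — Norton becomes insolvent (initial).
  Alder: +95 → 95 ≥ 80
  Calder: +80 → 80 ≥ 40
  Fenton: +15 → 15 < 60
  Kent: +90 → 90 ≥ 30
Round 2 — Alder, Calder, Kent become insolvent.
  Fenton: +20+30 → 65 ≥ 60
  Ivory: +10 → 10 < 30
Round 3 — Fenton becomes insolvent.
  Orwell: +50 → 50 < 70
No further insolvencies.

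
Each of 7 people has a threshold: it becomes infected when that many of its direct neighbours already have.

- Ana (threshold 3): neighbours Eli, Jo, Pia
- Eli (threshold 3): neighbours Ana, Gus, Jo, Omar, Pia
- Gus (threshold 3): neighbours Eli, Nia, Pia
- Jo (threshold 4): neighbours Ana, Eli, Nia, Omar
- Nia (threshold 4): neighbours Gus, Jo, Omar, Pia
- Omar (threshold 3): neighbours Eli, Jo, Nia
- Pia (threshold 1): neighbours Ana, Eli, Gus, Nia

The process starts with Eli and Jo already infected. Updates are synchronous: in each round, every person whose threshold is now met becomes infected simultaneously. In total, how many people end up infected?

Round 1 — Eli, Jo become infected (initial).
Round 2 — checking thresholds:
  Ana: 2 of 3 neighbours < 3, holds.
  Gus: 1 of 3 neighbours < 3, holds.
  Nia: 1 of 4 neighbours < 4, holds.
  Omar: 2 of 3 neighbours < 3, holds.
  Pia: 1 of 4 neighbours ≥ 1, becomes infected.
Round 3 — checking thresholds:
  Ana: 3 of 3 neighbours ≥ 3, becomes infected.
  Gus: 2 of 3 neighbours < 3, holds.
  Nia: 2 of 4 neighbours < 4, holds.
  Omar: 2 of 3 neighbours < 3, holds.
Round 4 — no new infections; cascade stops.

4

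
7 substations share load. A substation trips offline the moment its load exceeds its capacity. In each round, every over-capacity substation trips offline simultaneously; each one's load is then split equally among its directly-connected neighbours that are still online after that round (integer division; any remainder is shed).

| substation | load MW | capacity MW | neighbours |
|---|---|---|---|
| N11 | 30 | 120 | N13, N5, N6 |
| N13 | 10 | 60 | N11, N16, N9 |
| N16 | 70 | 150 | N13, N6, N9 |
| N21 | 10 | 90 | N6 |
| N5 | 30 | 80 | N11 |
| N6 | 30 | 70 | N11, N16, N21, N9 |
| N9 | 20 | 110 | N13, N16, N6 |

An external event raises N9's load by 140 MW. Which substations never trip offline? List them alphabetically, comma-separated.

N11, N21, N5

Round 1 — N9 at 160 > 110. N9 trips offline.
  N9 sheds 160 MW to N13, N16, N6: 53 each (1 lost).
    N13: 10+53 = 63 > 60
    N16: 70+53 = 123 ≤ 150
    N6: 30+53 = 83 > 70
Round 2 — N13, N6 trip offline.
  N13 sheds 63 MW to N11, N16: 31 each (1 lost).
    N11: 30+31 = 61 ≤ 120
    N16: 123+31 = 154 > 150
  N6 sheds 83 MW to N11, N16, N21: 27 each (2 lost).
    N11: 61+27 = 88 ≤ 120
    N16: 154+27 = 181 > 150
    N21: 10+27 = 37 ≤ 90
Round 3 — N16 trips offline.
  N16 sheds 181 MW: no online neighbours, lost.
No further trips.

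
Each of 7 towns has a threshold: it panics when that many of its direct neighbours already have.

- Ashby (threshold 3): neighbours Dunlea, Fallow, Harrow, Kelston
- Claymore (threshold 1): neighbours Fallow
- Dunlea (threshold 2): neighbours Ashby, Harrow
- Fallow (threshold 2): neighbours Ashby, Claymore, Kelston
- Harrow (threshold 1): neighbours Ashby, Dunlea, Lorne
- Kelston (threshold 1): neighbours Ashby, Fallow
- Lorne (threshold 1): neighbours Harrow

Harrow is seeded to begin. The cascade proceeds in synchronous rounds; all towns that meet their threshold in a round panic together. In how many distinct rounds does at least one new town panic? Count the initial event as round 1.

2

Round 1 — Harrow panics (initial).
Round 2 — checking thresholds:
  Ashby: 1 of 4 neighbours < 3, holds.
  Dunlea: 1 of 2 neighbours < 2, holds.
  Lorne: 1 of 1 neighbours ≥ 1, panics.
Round 3 — no new panics; cascade stops.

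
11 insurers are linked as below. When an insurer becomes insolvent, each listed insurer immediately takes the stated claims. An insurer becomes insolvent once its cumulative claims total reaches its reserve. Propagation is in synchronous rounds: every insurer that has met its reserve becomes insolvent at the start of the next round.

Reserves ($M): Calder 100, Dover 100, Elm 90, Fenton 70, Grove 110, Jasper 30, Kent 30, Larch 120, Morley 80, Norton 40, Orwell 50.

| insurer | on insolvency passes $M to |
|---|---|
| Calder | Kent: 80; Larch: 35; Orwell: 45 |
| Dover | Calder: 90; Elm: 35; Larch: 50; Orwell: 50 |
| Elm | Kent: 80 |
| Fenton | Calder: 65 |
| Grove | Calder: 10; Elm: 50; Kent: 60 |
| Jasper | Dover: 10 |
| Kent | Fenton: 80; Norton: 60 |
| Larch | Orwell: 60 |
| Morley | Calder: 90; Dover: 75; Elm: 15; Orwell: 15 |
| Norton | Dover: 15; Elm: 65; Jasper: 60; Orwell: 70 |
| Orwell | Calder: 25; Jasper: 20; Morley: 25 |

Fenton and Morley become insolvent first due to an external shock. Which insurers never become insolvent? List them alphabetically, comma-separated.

Round 1 — Fenton, Morley become insolvent (initial).
  Calder: +65+90 → 155 ≥ 100
  Dover: +75 → 75 < 100
  Elm: +15 → 15 < 90
  Orwell: +15 → 15 < 50
Round 2 — Calder becomes insolvent.
  Kent: +80 → 80 ≥ 30
  Larch: +35 → 35 < 120
  Orwell: +45 → 60 ≥ 50
Round 3 — Kent, Orwell become insolvent.
  Jasper: +20 → 20 < 30
  Norton: +60 → 60 ≥ 40
Round 4 — Norton becomes insolvent.
  Dover: +15 → 90 < 100
  Elm: +65 → 80 < 90
  Jasper: +60 → 80 ≥ 30
Round 5 — Jasper becomes insolvent.
  Dover: +10 → 100 ≥ 100
Round 6 — Dover becomes insolvent.
  Elm: +35 → 115 ≥ 90
  Larch: +50 → 85 < 120
Round 7 — Elm becomes insolvent.
No further insolvencies.

Grove, Larch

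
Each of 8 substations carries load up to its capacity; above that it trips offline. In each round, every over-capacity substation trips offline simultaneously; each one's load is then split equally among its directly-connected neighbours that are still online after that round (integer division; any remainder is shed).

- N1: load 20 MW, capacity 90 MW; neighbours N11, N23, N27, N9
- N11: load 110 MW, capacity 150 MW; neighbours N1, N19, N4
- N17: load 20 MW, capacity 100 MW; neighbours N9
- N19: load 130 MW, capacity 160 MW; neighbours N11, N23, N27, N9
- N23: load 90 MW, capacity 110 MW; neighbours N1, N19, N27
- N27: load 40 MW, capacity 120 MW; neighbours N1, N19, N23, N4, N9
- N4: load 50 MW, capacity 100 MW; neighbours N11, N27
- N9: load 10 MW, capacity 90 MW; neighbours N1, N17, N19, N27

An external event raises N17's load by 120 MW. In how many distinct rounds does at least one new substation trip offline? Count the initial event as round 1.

Round 1 — N17 at 140 > 100. N17 trips offline.
  N17 sheds 140 MW to N9: 140 each.
    N9: 10+140 = 150 > 90
Round 2 — N9 trips offline.
  N9 sheds 150 MW to N1, N19, N27: 50 each.
    N1: 20+50 = 70 ≤ 90
    N19: 130+50 = 180 > 160
    N27: 40+50 = 90 ≤ 120
Round 3 — N19 trips offline.
  N19 sheds 180 MW to N11, N23, N27: 60 each.
    N11: 110+60 = 170 > 150
    N23: 90+60 = 150 > 110
    N27: 90+60 = 150 > 120
Round 4 — N11, N23, N27 trip offline.
  N11 sheds 170 MW to N1, N4: 85 each.
    N1: 70+85 = 155 > 90
    N4: 50+85 = 135 > 100
  N23 sheds 150 MW to N1: 150 each.
    N1: 155+150 = 305 > 90
  N27 sheds 150 MW to N1, N4: 75 each.
    N1: 305+75 = 380 > 90
    N4: 135+75 = 210 > 100
Round 5 — N1, N4 trip offline.
  N1 sheds 380 MW: no online neighbours, lost.
  N4 sheds 210 MW: no online neighbours, lost.
No further trips.

5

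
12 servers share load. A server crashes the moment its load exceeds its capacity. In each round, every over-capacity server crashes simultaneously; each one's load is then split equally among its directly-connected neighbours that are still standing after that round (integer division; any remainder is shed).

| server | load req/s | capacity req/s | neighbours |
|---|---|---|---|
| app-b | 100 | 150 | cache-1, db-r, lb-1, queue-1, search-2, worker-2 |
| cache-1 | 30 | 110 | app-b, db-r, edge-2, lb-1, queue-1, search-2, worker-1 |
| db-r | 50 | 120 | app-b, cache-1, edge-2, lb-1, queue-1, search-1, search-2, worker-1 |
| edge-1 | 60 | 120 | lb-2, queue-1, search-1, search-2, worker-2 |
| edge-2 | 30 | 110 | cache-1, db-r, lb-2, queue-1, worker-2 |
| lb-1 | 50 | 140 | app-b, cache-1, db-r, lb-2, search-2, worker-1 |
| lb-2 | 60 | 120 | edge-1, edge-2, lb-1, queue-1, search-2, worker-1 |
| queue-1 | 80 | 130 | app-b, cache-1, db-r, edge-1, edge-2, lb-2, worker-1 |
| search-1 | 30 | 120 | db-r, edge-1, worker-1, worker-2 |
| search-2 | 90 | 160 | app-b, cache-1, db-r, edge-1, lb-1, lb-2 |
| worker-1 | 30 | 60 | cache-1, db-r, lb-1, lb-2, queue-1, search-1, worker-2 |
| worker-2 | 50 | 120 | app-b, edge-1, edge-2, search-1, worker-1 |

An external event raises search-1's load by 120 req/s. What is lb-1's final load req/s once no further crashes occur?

Round 1 — search-1 at 150 > 120. search-1 crashes.
  search-1 sheds 150 req/s to db-r, edge-1, worker-1, worker-2: 37 each (2 lost).
    db-r: 50+37 = 87 ≤ 120
    edge-1: 60+37 = 97 ≤ 120
    worker-1: 30+37 = 67 > 60
    worker-2: 50+37 = 87 ≤ 120
Round 2 — worker-1 crashes.
  worker-1 sheds 67 req/s to cache-1, db-r, lb-1, lb-2, queue-1, worker-2: 11 each (1 lost).
    cache-1: 30+11 = 41 ≤ 110
    db-r: 87+11 = 98 ≤ 120
    lb-1: 50+11 = 61 ≤ 140
    lb-2: 60+11 = 71 ≤ 120
    queue-1: 80+11 = 91 ≤ 130
    worker-2: 87+11 = 98 ≤ 120
No further crashes.

61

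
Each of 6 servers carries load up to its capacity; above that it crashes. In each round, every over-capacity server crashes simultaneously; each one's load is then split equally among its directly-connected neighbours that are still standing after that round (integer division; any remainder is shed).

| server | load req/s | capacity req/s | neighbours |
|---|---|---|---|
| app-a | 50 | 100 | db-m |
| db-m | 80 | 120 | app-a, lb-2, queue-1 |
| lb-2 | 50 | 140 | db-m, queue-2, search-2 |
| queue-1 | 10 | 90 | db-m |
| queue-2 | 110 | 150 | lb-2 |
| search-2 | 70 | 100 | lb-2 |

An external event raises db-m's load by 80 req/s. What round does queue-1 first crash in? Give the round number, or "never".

never

Round 1 — db-m at 160 > 120. db-m crashes.
  db-m sheds 160 req/s to app-a, lb-2, queue-1: 53 each (1 lost).
    app-a: 50+53 = 103 > 100
    lb-2: 50+53 = 103 ≤ 140
    queue-1: 10+53 = 63 ≤ 90
Round 2 — app-a crashes.
  app-a sheds 103 req/s: no online neighbours, lost.
No further crashes.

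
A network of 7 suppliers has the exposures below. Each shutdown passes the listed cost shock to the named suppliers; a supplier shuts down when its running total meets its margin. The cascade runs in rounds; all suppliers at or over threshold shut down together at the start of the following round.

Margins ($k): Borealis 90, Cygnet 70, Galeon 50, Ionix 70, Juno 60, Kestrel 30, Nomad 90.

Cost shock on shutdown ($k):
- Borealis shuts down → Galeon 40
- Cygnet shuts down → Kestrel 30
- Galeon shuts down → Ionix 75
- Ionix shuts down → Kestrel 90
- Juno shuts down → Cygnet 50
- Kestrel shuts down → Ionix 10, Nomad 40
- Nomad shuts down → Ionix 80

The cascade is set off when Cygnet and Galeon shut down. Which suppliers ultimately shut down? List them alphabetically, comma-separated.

Cygnet, Galeon, Ionix, Kestrel

Round 1 — Cygnet, Galeon shut down (initial).
  Ionix: +75 → 75 ≥ 70
  Kestrel: +30 → 30 ≥ 30
Round 2 — Ionix, Kestrel shut down.
  Nomad: +40 → 40 < 90
No further shutdowns.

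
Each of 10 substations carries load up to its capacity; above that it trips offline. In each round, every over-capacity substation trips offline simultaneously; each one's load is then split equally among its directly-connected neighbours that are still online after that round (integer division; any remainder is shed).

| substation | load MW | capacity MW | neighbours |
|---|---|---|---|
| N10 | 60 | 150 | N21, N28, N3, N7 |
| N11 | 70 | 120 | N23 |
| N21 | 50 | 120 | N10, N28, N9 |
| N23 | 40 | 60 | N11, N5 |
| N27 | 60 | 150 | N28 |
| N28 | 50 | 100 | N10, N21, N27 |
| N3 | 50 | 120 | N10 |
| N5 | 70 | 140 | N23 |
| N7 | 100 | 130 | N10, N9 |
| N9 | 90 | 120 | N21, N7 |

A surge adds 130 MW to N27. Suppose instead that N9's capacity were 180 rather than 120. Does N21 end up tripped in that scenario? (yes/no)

With N9's capacity at 180:
Round 1 — N27 at 190 > 150. N27 trips offline.
  N27 sheds 190 MW to N28: 190 each.
    N28: 50+190 = 240 > 100
Round 2 — N28 trips offline.
  N28 sheds 240 MW to N10, N21: 120 each.
    N10: 60+120 = 180 > 150
    N21: 50+120 = 170 > 120
Round 3 — N10, N21 trip offline.
  N10 sheds 180 MW to N3, N7: 90 each.
    N3: 50+90 = 140 > 120
    N7: 100+90 = 190 > 130
  N21 sheds 170 MW to N9: 170 each.
    N9: 90+170 = 260 > 180
Round 4 — N3, N7, N9 trip offline.
  N3 sheds 140 MW: no online neighbours, lost.
  N7 sheds 190 MW: no online neighbours, lost.
  N9 sheds 260 MW: no online neighbours, lost.
No further trips.

yes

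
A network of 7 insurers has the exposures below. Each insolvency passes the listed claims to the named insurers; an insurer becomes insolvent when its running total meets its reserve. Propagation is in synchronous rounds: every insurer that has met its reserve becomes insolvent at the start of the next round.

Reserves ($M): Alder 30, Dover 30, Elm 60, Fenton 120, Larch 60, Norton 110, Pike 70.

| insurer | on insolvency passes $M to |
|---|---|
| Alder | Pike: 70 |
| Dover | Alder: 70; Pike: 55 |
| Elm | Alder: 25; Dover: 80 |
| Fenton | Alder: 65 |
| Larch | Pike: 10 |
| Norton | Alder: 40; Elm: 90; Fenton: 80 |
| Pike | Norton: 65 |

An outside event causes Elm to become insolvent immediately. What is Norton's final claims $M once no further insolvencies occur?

Round 1 — Elm becomes insolvent (initial).
  Alder: +25 → 25 < 30
  Dover: +80 → 80 ≥ 30
Round 2 — Dover becomes insolvent.
  Alder: +70 → 95 ≥ 30
  Pike: +55 → 55 < 70
Round 3 — Alder becomes insolvent.
  Pike: +70 → 125 ≥ 70
Round 4 — Pike becomes insolvent.
  Norton: +65 → 65 < 110
No further insolvencies.

65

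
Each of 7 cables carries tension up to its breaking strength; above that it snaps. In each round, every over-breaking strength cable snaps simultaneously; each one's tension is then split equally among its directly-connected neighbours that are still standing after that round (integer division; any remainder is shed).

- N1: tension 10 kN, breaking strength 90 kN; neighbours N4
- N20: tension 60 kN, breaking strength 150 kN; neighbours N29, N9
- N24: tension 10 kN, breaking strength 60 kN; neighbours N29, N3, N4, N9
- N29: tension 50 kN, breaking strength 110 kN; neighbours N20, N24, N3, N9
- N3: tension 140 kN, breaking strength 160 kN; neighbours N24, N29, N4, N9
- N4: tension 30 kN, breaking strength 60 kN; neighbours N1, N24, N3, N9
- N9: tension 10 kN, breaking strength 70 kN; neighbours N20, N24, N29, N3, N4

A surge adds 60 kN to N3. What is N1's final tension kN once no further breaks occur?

36

Round 1 — N3 at 200 > 160. N3 snaps.
  N3 sheds 200 kN to N24, N29, N4, N9: 50 each.
    N24: 10+50 = 60 ≤ 60
    N29: 50+50 = 100 ≤ 110
    N4: 30+50 = 80 > 60
    N9: 10+50 = 60 ≤ 70
Round 2 — N4 snaps.
  N4 sheds 80 kN to N1, N24, N9: 26 each (2 lost).
    N1: 10+26 = 36 ≤ 90
    N24: 60+26 = 86 > 60
    N9: 60+26 = 86 > 70
Round 3 — N24, N9 snap.
  N24 sheds 86 kN to N29: 86 each.
    N29: 100+86 = 186 > 110
  N9 sheds 86 kN to N20, N29: 43 each.
    N20: 60+43 = 103 ≤ 150
    N29: 186+43 = 229 > 110
Round 4 — N29 snaps.
  N29 sheds 229 kN to N20: 229 each.
    N20: 103+229 = 332 > 150
Round 5 — N20 snaps.
  N20 sheds 332 kN: no online neighbours, lost.
No further breaks.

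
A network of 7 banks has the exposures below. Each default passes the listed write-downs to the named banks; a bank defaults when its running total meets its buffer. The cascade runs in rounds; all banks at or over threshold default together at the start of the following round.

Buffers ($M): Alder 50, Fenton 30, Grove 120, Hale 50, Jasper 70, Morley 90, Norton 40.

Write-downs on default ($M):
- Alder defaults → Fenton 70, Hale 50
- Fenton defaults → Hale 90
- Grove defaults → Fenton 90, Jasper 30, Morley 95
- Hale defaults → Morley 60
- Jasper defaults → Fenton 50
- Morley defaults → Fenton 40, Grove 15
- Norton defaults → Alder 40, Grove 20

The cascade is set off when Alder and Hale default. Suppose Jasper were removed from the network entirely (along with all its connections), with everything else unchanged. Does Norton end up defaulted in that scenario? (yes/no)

With Jasper removed:
Round 1 — Alder, Hale default (initial).
  Fenton: +70 → 70 ≥ 30
  Morley: +60 → 60 < 90
Round 2 — Fenton defaults.
No further defaults.

no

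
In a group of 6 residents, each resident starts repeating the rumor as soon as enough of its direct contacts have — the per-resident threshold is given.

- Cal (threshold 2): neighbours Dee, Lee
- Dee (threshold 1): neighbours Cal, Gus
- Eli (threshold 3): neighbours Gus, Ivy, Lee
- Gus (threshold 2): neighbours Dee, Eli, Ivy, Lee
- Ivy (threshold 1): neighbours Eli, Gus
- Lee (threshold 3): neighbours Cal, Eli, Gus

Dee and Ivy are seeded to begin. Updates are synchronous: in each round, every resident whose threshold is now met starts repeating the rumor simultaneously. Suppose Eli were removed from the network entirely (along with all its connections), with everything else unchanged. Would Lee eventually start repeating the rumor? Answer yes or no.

no

With Eli removed:
Round 1 — Dee, Ivy start repeating the rumor (initial).
Round 2 — checking thresholds:
  Cal: 1 of 2 neighbours < 2, holds.
  Gus: 2 of 3 neighbours ≥ 2, starts repeating the rumor.
Round 3 — no new spreads; cascade stops.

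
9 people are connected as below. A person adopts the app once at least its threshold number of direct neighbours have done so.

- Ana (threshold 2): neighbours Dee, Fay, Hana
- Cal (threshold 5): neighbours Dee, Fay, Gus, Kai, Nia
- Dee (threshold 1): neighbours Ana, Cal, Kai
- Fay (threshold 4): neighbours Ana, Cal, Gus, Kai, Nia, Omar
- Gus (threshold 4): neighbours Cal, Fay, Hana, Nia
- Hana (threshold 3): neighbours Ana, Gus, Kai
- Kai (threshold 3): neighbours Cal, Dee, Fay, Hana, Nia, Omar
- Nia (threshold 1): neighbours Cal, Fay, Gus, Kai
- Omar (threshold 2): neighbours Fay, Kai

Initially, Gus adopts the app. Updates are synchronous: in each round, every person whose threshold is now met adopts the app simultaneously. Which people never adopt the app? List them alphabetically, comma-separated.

Round 1 — Gus adopts the app (initial).
Round 2 — checking thresholds:
  Cal: 1 of 5 neighbours < 5, holds.
  Fay: 1 of 6 neighbours < 4, holds.
  Hana: 1 of 3 neighbours < 3, holds.
  Nia: 1 of 4 neighbours ≥ 1, adopts the app.
Round 3 — no new adoptions; cascade stops.

Ana, Cal, Dee, Fay, Hana, Kai, Omar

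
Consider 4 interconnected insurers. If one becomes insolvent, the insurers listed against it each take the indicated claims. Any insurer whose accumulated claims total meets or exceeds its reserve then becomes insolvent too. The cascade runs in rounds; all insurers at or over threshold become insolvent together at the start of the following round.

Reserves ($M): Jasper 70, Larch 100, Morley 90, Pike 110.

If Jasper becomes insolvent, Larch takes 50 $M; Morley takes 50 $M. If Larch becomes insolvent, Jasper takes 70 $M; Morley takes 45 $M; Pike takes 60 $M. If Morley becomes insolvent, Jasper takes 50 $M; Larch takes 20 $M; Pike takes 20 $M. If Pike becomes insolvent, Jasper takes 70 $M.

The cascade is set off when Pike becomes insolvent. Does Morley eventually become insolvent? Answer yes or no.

no

Round 1 — Pike becomes insolvent (initial).
  Jasper: +70 → 70 ≥ 70
Round 2 — Jasper becomes insolvent.
  Larch: +50 → 50 < 100
  Morley: +50 → 50 < 90
No further insolvencies.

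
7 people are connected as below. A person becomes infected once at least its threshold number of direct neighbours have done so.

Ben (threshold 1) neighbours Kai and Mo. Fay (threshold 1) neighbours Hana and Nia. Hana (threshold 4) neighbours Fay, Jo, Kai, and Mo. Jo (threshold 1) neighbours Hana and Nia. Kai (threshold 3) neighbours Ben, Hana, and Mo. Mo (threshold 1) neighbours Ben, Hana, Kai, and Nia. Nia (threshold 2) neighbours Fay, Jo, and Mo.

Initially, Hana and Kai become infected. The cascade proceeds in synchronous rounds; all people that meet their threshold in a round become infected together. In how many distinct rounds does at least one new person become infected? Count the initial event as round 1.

Round 1 — Hana, Kai become infected (initial).
Round 2 — checking thresholds:
  Ben: 1 of 2 neighbours ≥ 1, becomes infected.
  Fay: 1 of 2 neighbours ≥ 1, becomes infected.
  Jo: 1 of 2 neighbours ≥ 1, becomes infected.
  Mo: 2 of 4 neighbours ≥ 1, becomes infected.
Round 3 — checking thresholds:
  Nia: 3 of 3 neighbours ≥ 2, becomes infected.
Round 4 — no new infections; cascade stops.

3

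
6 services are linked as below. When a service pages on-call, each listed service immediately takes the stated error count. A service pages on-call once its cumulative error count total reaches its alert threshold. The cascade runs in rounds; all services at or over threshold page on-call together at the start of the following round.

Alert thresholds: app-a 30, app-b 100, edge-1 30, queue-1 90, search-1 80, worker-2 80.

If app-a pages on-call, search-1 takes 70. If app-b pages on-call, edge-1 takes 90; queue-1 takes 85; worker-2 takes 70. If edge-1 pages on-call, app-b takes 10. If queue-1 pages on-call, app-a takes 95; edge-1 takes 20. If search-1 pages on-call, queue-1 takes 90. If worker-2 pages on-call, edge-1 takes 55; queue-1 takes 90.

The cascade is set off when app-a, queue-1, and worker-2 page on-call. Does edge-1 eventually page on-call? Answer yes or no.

Round 1 — app-a, queue-1, worker-2 page on-call (initial).
  edge-1: +20+55 → 75 ≥ 30
  search-1: +70 → 70 < 80
Round 2 — edge-1 pages on-call.
  app-b: +10 → 10 < 100
No further pages.

yes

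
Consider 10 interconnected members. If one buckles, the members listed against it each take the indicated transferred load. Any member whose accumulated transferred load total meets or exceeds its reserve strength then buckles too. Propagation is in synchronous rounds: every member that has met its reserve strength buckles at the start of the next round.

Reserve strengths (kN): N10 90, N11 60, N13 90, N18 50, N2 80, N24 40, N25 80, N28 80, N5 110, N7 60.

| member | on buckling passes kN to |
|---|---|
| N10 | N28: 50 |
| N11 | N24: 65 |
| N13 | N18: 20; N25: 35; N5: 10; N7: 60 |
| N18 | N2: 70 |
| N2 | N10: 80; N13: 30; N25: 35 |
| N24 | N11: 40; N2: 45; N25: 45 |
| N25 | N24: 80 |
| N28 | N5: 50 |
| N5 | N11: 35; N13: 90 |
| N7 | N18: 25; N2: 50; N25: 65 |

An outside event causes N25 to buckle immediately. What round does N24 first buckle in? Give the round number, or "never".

2

Round 1 — N25 buckles (initial).
  N24: +80 → 80 ≥ 40
Round 2 — N24 buckles.
  N11: +40 → 40 < 60
  N2: +45 → 45 < 80
No further bucklings.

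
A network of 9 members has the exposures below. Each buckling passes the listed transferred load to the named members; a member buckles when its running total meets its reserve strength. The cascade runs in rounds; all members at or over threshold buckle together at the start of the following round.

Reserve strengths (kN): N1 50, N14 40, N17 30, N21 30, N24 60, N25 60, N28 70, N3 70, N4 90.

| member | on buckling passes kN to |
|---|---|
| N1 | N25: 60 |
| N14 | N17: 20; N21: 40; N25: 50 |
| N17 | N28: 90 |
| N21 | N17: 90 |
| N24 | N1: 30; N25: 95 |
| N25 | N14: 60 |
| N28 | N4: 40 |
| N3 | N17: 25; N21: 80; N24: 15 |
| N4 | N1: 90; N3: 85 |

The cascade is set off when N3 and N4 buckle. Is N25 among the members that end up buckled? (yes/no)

Round 1 — N3, N4 buckle (initial).
  N1: +90 → 90 ≥ 50
  N17: +25 → 25 < 30
  N21: +80 → 80 ≥ 30
  N24: +15 → 15 < 60
Round 2 — N1, N21 buckle.
  N17: +90 → 115 ≥ 30
  N25: +60 → 60 ≥ 60
Round 3 — N17, N25 buckle.
  N14: +60 → 60 ≥ 40
  N28: +90 → 90 ≥ 70
Round 4 — N14, N28 buckle.
No further bucklings.

yes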